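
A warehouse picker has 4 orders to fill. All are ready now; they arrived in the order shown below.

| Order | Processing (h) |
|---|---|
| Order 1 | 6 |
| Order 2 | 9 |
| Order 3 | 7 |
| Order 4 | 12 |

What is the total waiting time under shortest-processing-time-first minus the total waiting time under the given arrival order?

-2

SPT (increasing processing time): Order 1 Order 3 Order 2 Order 4.
Order 1: waits 0, runs 0→6
Order 3: waits 6, runs 6→13
Order 2: waits 13, runs 13→22
Order 4: waits 22, runs 22→34
Sum = 0+6+13+22 = 41.
FIFO (arrival order): Order 1 Order 2 Order 3 Order 4.
Order 1: waits 0, runs 0→6
Order 2: waits 6, runs 6→15
Order 3: waits 15, runs 15→22
Order 4: waits 22, runs 22→34
Sum = 0+6+15+22 = 43.
Difference = 41 − 43 = -2.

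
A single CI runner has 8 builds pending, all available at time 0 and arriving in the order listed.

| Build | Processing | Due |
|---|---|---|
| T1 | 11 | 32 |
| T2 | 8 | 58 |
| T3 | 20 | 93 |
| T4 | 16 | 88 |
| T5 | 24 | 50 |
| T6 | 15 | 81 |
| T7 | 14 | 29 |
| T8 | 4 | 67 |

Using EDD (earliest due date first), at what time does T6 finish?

76

EDD (increasing due date): T7 T1 T5 T2 T8 T6 T4 T3.
T7: 0→14
T1: 14→25
T5: 25→49
T2: 49→57
T8: 57→61
T6: 61→76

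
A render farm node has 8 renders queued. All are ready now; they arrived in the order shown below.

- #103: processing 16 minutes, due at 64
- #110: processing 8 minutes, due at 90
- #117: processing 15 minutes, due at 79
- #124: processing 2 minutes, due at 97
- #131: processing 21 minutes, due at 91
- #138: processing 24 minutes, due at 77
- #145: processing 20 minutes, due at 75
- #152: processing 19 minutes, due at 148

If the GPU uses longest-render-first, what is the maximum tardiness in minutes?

36

LPT (decreasing processing time): #138 #131 #145 #152 #103 #117 #110 #124.
#138: 0→24, due 77, tardiness 0
#131: 24→45, due 91, tardiness 0
#145: 45→65, due 75, tardiness 0
#152: 65→84, due 148, tardiness 0
#103: 84→100, due 64, tardiness 36
#117: 100→115, due 79, tardiness 36
#110: 115→123, due 90, tardiness 33
#124: 123→125, due 97, tardiness 28
Maximum = 36.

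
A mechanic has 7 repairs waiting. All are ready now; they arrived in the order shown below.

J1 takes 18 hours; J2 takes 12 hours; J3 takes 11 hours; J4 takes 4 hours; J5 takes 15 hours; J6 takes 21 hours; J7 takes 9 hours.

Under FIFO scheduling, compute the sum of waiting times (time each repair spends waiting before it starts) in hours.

FIFO (arrival order): J1 J2 J3 J4 J5 J6 J7.
J1: waits 0, runs 0→18
J2: waits 18, runs 18→30
J3: waits 30, runs 30→41
J4: waits 41, runs 41→45
J5: waits 45, runs 45→60
J6: waits 60, runs 60→81
J7: waits 81, runs 81→90
Sum = 0+18+30+41+45+60+81 = 275.

275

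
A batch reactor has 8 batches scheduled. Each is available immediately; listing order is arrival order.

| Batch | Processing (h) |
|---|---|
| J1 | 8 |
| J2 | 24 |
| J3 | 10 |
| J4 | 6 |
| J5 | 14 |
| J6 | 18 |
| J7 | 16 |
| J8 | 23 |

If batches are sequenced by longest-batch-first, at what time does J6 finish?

LPT (decreasing processing time): J2 J8 J6 J7 J5 J3 J1 J4.
J2: 0→24
J8: 24→47
J6: 47→65

65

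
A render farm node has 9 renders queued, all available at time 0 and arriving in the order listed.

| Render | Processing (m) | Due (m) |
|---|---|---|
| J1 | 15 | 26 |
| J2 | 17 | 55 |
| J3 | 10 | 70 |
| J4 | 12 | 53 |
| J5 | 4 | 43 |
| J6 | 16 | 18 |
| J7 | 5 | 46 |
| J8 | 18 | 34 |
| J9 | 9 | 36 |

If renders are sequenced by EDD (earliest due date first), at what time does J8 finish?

49

EDD (increasing due date): J6 J1 J8 J9 J5 J7 J4 J2 J3.
J6: 0→16
J1: 16→31
J8: 31→49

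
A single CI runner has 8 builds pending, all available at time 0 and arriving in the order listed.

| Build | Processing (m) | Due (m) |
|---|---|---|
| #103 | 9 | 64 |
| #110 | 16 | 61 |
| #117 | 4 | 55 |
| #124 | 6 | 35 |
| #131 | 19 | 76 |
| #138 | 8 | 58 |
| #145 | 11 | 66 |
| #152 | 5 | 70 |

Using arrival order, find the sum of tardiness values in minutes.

19

FIFO (arrival order): #103 #110 #117 #124 #131 #138 #145 #152.
#103: 0→9, due 64, tardiness 0
#110: 9→25, due 61, tardiness 0
#117: 25→29, due 55, tardiness 0
#124: 29→35, due 35, tardiness 0
#131: 35→54, due 76, tardiness 0
#138: 54→62, due 58, tardiness 4
#145: 62→73, due 66, tardiness 7
#152: 73→78, due 70, tardiness 8
Sum = 0+0+0+0+0+4+7+8 = 19.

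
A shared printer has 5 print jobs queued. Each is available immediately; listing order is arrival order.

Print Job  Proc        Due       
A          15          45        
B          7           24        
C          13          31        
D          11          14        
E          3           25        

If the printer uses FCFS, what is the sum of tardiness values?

FIFO (arrival order): A B C D E.
A: 0→15, due 45, tardiness 0
B: 15→22, due 24, tardiness 0
C: 22→35, due 31, tardiness 4
D: 35→46, due 14, tardiness 32
E: 46→49, due 25, tardiness 24
Sum = 0+0+4+32+24 = 60.

60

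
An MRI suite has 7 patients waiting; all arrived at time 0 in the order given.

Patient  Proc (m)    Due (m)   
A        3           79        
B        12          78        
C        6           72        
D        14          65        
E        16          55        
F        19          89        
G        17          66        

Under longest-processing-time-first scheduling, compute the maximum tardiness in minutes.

LPT (decreasing processing time): F G E D B C A.
F: 0→19, due 89, tardiness 0
G: 19→36, due 66, tardiness 0
E: 36→52, due 55, tardiness 0
D: 52→66, due 65, tardiness 1
B: 66→78, due 78, tardiness 0
C: 78→84, due 72, tardiness 12
A: 84→87, due 79, tardiness 8
Maximum = 12.

12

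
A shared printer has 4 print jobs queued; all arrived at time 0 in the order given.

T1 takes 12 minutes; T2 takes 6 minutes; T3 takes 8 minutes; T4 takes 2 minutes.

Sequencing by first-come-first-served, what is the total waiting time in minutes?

FIFO (arrival order): T1 T2 T3 T4.
T1: waits 0, runs 0→12
T2: waits 12, runs 12→18
T3: waits 18, runs 18→26
T4: waits 26, runs 26→28
Sum = 0+12+18+26 = 56.

56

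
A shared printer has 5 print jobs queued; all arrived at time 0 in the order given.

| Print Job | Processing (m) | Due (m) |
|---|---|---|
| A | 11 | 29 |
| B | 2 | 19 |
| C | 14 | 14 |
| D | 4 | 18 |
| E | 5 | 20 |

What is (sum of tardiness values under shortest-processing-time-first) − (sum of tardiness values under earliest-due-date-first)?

9

SPT (increasing processing time): B D E A C.
B: 0→2, due 19, tardiness 0
D: 2→6, due 18, tardiness 0
E: 6→11, due 20, tardiness 0
A: 11→22, due 29, tardiness 0
C: 22→36, due 14, tardiness 22
Sum = 0+0+0+0+22 = 22.
EDD (increasing due date): C D B E A.
C: 0→14, due 14, tardiness 0
D: 14→18, due 18, tardiness 0
B: 18→20, due 19, tardiness 1
E: 20→25, due 20, tardiness 5
A: 25→36, due 29, tardiness 7
Sum = 0+0+1+5+7 = 13.
Difference = 22 − 13 = 9.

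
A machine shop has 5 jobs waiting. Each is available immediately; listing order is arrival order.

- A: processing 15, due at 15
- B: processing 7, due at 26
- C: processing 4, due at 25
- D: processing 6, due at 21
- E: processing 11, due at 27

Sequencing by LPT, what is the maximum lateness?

LPT (decreasing processing time): A E B D C.
A: 0→15, due 15, lateness 0
E: 15→26, due 27, lateness -1
B: 26→33, due 26, lateness 7
D: 33→39, due 21, lateness 18
C: 39→43, due 25, lateness 18
Maximum = 18.

18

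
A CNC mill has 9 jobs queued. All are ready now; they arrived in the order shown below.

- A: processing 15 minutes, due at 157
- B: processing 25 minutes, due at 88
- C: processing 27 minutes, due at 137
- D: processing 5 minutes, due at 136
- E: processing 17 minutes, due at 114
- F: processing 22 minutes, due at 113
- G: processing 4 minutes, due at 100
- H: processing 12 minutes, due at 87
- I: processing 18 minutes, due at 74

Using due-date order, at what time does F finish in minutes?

EDD (increasing due date): I H B G F E D C A.
I: 0→18
H: 18→30
B: 30→55
G: 55→59
F: 59→81

81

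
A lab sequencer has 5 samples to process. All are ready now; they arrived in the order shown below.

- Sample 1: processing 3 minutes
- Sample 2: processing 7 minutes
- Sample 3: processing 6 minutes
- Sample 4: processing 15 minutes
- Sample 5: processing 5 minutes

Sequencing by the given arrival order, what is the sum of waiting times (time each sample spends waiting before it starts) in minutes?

60

FIFO (arrival order): Sample 1 Sample 2 Sample 3 Sample 4 Sample 5.
Sample 1: waits 0, runs 0→3
Sample 2: waits 3, runs 3→10
Sample 3: waits 10, runs 10→16
Sample 4: waits 16, runs 16→31
Sample 5: waits 31, runs 31→36
Sum = 0+3+10+16+31 = 60.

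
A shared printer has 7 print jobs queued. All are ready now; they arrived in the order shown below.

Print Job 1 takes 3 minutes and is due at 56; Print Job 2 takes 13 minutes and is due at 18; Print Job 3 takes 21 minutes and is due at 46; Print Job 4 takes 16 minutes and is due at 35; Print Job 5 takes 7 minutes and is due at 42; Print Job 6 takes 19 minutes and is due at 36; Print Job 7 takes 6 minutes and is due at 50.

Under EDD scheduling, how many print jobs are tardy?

EDD (increasing due date): Print Job 2 Print Job 4 Print Job 6 Print Job 5 Print Job 3 Print Job 7 Print Job 1.
Print Job 2: 0→13, due 18, tardiness 0
Print Job 4: 13→29, due 35, tardiness 0
Print Job 6: 29→48, due 36, tardiness 12
Print Job 5: 48→55, due 42, tardiness 13
Print Job 3: 55→76, due 46, tardiness 30
Print Job 7: 76→82, due 50, tardiness 32
Print Job 1: 82→85, due 56, tardiness 29
Late print jobs: 5.

5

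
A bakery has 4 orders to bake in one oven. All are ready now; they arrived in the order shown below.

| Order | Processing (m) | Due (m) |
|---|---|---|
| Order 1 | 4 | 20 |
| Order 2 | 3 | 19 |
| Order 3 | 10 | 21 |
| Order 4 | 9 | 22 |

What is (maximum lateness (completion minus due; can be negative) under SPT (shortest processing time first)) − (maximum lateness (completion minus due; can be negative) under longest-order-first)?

-2

SPT (increasing processing time): Order 2 Order 1 Order 4 Order 3.
Order 2: 0→3, due 19, lateness -16
Order 1: 3→7, due 20, lateness -13
Order 4: 7→16, due 22, lateness -6
Order 3: 16→26, due 21, lateness 5
Maximum = 5.
LPT (decreasing processing time): Order 3 Order 4 Order 1 Order 2.
Order 3: 0→10, due 21, lateness -11
Order 4: 10→19, due 22, lateness -3
Order 1: 19→23, due 20, lateness 3
Order 2: 23→26, due 19, lateness 7
Maximum = 7.
Difference = 5 − 7 = -2.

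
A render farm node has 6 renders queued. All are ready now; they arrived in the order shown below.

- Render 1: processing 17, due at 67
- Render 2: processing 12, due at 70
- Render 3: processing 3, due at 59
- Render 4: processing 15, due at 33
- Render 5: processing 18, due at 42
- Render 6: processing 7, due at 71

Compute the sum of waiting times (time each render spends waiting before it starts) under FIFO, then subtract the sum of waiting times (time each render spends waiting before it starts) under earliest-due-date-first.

-12

FIFO (arrival order): Render 1 Render 2 Render 3 Render 4 Render 5 Render 6.
Render 1: waits 0, runs 0→17
Render 2: waits 17, runs 17→29
Render 3: waits 29, runs 29→32
Render 4: waits 32, runs 32→47
Render 5: waits 47, runs 47→65
Render 6: waits 65, runs 65→72
Sum = 0+17+29+32+47+65 = 190.
EDD (increasing due date): Render 4 Render 5 Render 3 Render 1 Render 2 Render 6.
Render 4: waits 0, runs 0→15
Render 5: waits 15, runs 15→33
Render 3: waits 33, runs 33→36
Render 1: waits 36, runs 36→53
Render 2: waits 53, runs 53→65
Render 6: waits 65, runs 65→72
Sum = 0+15+33+36+53+65 = 202.
Difference = 190 − 202 = -12.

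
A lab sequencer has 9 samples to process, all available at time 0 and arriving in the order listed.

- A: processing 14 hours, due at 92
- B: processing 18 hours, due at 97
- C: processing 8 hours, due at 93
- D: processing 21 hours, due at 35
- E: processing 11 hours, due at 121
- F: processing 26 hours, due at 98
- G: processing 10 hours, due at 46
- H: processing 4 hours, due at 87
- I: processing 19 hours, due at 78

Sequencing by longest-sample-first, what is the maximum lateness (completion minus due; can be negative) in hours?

LPT (decreasing processing time): F D I B A E G C H.
F: 0→26, due 98, lateness -72
D: 26→47, due 35, lateness 12
I: 47→66, due 78, lateness -12
B: 66→84, due 97, lateness -13
A: 84→98, due 92, lateness 6
E: 98→109, due 121, lateness -12
G: 109→119, due 46, lateness 73
C: 119→127, due 93, lateness 34
H: 127→131, due 87, lateness 44
Maximum = 73.

73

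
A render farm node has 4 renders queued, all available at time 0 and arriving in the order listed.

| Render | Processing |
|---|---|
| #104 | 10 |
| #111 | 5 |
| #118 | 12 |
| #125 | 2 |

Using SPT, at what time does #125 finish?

2

SPT (increasing processing time): #125 #111 #104 #118.
#125: 0→2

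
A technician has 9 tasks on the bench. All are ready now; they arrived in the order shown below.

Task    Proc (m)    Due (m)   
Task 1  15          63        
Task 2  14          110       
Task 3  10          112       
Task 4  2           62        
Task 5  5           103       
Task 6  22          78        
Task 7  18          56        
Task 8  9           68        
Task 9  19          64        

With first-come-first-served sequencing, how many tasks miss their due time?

FIFO (arrival order): Task 1 Task 2 Task 3 Task 4 Task 5 Task 6 Task 7 Task 8 Task 9.
Task 1: 0→15, due 63, tardiness 0
Task 2: 15→29, due 110, tardiness 0
Task 3: 29→39, due 112, tardiness 0
Task 4: 39→41, due 62, tardiness 0
Task 5: 41→46, due 103, tardiness 0
Task 6: 46→68, due 78, tardiness 0
Task 7: 68→86, due 56, tardiness 30
Task 8: 86→95, due 68, tardiness 27
Task 9: 95→114, due 64, tardiness 50
Late tasks: 3.

3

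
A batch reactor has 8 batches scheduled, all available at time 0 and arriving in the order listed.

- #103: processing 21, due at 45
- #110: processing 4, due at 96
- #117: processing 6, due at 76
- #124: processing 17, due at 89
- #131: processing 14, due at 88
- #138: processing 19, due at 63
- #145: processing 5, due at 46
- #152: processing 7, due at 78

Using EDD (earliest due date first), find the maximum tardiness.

EDD (increasing due date): #103 #145 #138 #117 #152 #131 #124 #110.
#103: 0→21, due 45, tardiness 0
#145: 21→26, due 46, tardiness 0
#138: 26→45, due 63, tardiness 0
#117: 45→51, due 76, tardiness 0
#152: 51→58, due 78, tardiness 0
#131: 58→72, due 88, tardiness 0
#124: 72→89, due 89, tardiness 0
#110: 89→93, due 96, tardiness 0
Maximum = 0.

0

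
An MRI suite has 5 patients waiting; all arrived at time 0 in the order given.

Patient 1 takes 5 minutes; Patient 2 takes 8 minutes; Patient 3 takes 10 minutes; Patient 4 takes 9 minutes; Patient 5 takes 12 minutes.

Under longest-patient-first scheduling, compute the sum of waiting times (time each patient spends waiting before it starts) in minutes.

LPT (decreasing processing time): Patient 5 Patient 3 Patient 4 Patient 2 Patient 1.
Patient 5: waits 0, runs 0→12
Patient 3: waits 12, runs 12→22
Patient 4: waits 22, runs 22→31
Patient 2: waits 31, runs 31→39
Patient 1: waits 39, runs 39→44
Sum = 0+12+22+31+39 = 104.

104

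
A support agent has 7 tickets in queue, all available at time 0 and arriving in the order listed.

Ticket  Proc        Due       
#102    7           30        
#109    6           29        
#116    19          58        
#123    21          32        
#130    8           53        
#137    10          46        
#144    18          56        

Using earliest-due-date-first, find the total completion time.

EDD (increasing due date): #109 #102 #123 #137 #130 #144 #116.
#109: 0→6
#102: 6→13
#123: 13→34
#137: 34→44
#130: 44→52
#144: 52→70
#116: 70→89
Sum = 6+13+34+44+52+70+89 = 308.

308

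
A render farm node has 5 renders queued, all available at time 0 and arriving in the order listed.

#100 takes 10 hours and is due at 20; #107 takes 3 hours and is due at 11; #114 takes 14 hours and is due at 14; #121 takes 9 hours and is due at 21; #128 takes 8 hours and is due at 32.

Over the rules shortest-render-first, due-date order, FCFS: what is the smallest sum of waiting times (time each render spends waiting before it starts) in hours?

SPT (increasing processing time): #107 #128 #121 #100 #114.
#107: waits 0, runs 0→3
#128: waits 3, runs 3→11
#121: waits 11, runs 11→20
#100: waits 20, runs 20→30
#114: waits 30, runs 30→44
Sum = 0+3+11+20+30 = 64.
EDD (increasing due date): #107 #114 #100 #121 #128.
#107: waits 0, runs 0→3
#114: waits 3, runs 3→17
#100: waits 17, runs 17→27
#121: waits 27, runs 27→36
#128: waits 36, runs 36→44
Sum = 0+3+17+27+36 = 83.
FIFO (arrival order): #100 #107 #114 #121 #128.
#100: waits 0, runs 0→10
#107: waits 10, runs 10→13
#114: waits 13, runs 13→27
#121: waits 27, runs 27→36
#128: waits 36, runs 36→44
Sum = 0+10+13+27+36 = 86.
SPT 64, EDD 83, FIFO 86 → minimum 64.

64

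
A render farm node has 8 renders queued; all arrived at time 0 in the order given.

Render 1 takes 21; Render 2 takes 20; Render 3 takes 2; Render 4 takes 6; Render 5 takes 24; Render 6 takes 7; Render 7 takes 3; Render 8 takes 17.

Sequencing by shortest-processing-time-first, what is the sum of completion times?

302

SPT (increasing processing time): Render 3 Render 7 Render 4 Render 6 Render 8 Render 2 Render 1 Render 5.
Render 3: 0→2
Render 7: 2→5
Render 4: 5→11
Render 6: 11→18
Render 8: 18→35
Render 2: 35→55
Render 1: 55→76
Render 5: 76→100
Sum = 2+5+11+18+35+55+76+100 = 302.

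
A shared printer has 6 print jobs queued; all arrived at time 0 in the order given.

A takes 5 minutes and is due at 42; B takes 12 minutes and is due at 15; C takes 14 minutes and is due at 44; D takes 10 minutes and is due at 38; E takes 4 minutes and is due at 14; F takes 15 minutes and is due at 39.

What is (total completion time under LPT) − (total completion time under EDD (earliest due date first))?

59

LPT (decreasing processing time): F C B D A E.
F: 0→15
C: 15→29
B: 29→41
D: 41→51
A: 51→56
E: 56→60
Sum = 15+29+41+51+56+60 = 252.
EDD (increasing due date): E B D F A C.
E: 0→4
B: 4→16
D: 16→26
F: 26→41
A: 41→46
C: 46→60
Sum = 4+16+26+41+46+60 = 193.
Difference = 252 − 193 = 59.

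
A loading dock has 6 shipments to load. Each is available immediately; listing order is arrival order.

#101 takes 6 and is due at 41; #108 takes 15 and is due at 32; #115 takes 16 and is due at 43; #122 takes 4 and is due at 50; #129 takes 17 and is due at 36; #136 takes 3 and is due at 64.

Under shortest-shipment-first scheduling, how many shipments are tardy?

2

SPT (increasing processing time): #136 #122 #101 #108 #115 #129.
#136: 0→3, due 64, tardiness 0
#122: 3→7, due 50, tardiness 0
#101: 7→13, due 41, tardiness 0
#108: 13→28, due 32, tardiness 0
#115: 28→44, due 43, tardiness 1
#129: 44→61, due 36, tardiness 25
Late shipments: 2.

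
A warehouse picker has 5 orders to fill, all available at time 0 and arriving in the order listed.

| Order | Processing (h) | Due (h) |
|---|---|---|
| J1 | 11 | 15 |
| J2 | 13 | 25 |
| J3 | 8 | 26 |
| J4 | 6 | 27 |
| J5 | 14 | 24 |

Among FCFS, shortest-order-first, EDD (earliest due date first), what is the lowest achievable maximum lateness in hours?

FIFO (arrival order): J1 J2 J3 J4 J5.
J1: 0→11, due 15, lateness -4
J2: 11→24, due 25, lateness -1
J3: 24→32, due 26, lateness 6
J4: 32→38, due 27, lateness 11
J5: 38→52, due 24, lateness 28
Maximum = 28.
SPT (increasing processing time): J4 J3 J1 J2 J5.
J4: 0→6, due 27, lateness -21
J3: 6→14, due 26, lateness -12
J1: 14→25, due 15, lateness 10
J2: 25→38, due 25, lateness 13
J5: 38→52, due 24, lateness 28
Maximum = 28.
EDD (increasing due date): J1 J5 J2 J3 J4.
J1: 0→11, due 15, lateness -4
J5: 11→25, due 24, lateness 1
J2: 25→38, due 25, lateness 13
J3: 38→46, due 26, lateness 20
J4: 46→52, due 27, lateness 25
Maximum = 25.
FIFO 28, SPT 28, EDD 25 → minimum 25.

25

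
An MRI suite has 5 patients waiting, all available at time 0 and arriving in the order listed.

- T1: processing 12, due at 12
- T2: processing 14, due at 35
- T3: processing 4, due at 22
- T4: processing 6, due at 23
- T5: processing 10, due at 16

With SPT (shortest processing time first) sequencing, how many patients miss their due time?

SPT (increasing processing time): T3 T4 T5 T1 T2.
T3: 0→4, due 22, tardiness 0
T4: 4→10, due 23, tardiness 0
T5: 10→20, due 16, tardiness 4
T1: 20→32, due 12, tardiness 20
T2: 32→46, due 35, tardiness 11
Late patients: 3.

3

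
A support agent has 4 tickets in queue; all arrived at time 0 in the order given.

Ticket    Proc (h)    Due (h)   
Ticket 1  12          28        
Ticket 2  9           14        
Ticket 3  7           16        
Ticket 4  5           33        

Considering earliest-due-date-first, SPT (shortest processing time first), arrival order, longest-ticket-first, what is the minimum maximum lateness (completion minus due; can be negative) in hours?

0

EDD (increasing due date): Ticket 2 Ticket 3 Ticket 1 Ticket 4.
Ticket 2: 0→9, due 14, lateness -5
Ticket 3: 9→16, due 16, lateness 0
Ticket 1: 16→28, due 28, lateness 0
Ticket 4: 28→33, due 33, lateness 0
Maximum = 0.
SPT (increasing processing time): Ticket 4 Ticket 3 Ticket 2 Ticket 1.
Ticket 4: 0→5, due 33, lateness -28
Ticket 3: 5→12, due 16, lateness -4
Ticket 2: 12→21, due 14, lateness 7
Ticket 1: 21→33, due 28, lateness 5
Maximum = 7.
FIFO (arrival order): Ticket 1 Ticket 2 Ticket 3 Ticket 4.
Ticket 1: 0→12, due 28, lateness -16
Ticket 2: 12→21, due 14, lateness 7
Ticket 3: 21→28, due 16, lateness 12
Ticket 4: 28→33, due 33, lateness 0
Maximum = 12.
LPT (decreasing processing time): Ticket 1 Ticket 2 Ticket 3 Ticket 4.
Ticket 1: 0→12, due 28, lateness -16
Ticket 2: 12→21, due 14, lateness 7
Ticket 3: 21→28, due 16, lateness 12
Ticket 4: 28→33, due 33, lateness 0
Maximum = 12.
EDD 0, SPT 7, FIFO 12, LPT 12 → minimum 0.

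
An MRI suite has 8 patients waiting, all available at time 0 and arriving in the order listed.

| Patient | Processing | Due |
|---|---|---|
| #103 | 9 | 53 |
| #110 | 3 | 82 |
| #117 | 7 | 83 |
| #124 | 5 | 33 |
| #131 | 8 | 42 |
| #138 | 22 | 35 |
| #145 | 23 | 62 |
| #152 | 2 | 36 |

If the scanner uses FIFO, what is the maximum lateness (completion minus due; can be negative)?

43

FIFO (arrival order): #103 #110 #117 #124 #131 #138 #145 #152.
#103: 0→9, due 53, lateness -44
#110: 9→12, due 82, lateness -70
#117: 12→19, due 83, lateness -64
#124: 19→24, due 33, lateness -9
#131: 24→32, due 42, lateness -10
#138: 32→54, due 35, lateness 19
#145: 54→77, due 62, lateness 15
#152: 77→79, due 36, lateness 43
Maximum = 43.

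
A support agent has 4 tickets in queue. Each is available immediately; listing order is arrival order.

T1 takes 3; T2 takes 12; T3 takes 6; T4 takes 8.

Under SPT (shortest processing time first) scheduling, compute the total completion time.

58

SPT (increasing processing time): T1 T3 T4 T2.
T1: 0→3
T3: 3→9
T4: 9→17
T2: 17→29
Sum = 3+9+17+29 = 58.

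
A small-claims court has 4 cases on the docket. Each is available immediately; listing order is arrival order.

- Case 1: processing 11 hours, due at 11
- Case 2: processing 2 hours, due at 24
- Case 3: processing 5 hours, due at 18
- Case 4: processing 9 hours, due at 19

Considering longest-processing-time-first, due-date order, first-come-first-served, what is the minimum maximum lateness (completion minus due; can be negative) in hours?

LPT (decreasing processing time): Case 1 Case 4 Case 3 Case 2.
Case 1: 0→11, due 11, lateness 0
Case 4: 11→20, due 19, lateness 1
Case 3: 20→25, due 18, lateness 7
Case 2: 25→27, due 24, lateness 3
Maximum = 7.
EDD (increasing due date): Case 1 Case 3 Case 4 Case 2.
Case 1: 0→11, due 11, lateness 0
Case 3: 11→16, due 18, lateness -2
Case 4: 16→25, due 19, lateness 6
Case 2: 25→27, due 24, lateness 3
Maximum = 6.
FIFO (arrival order): Case 1 Case 2 Case 3 Case 4.
Case 1: 0→11, due 11, lateness 0
Case 2: 11→13, due 24, lateness -11
Case 3: 13→18, due 18, lateness 0
Case 4: 18→27, due 19, lateness 8
Maximum = 8.
LPT 7, EDD 6, FIFO 8 → minimum 6.

6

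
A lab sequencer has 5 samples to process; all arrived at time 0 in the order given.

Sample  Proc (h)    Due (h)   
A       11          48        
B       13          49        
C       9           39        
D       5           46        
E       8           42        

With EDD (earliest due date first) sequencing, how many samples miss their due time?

0

EDD (increasing due date): C E D A B.
C: 0→9, due 39, tardiness 0
E: 9→17, due 42, tardiness 0
D: 17→22, due 46, tardiness 0
A: 22→33, due 48, tardiness 0
B: 33→46, due 49, tardiness 0
Late samples: 0.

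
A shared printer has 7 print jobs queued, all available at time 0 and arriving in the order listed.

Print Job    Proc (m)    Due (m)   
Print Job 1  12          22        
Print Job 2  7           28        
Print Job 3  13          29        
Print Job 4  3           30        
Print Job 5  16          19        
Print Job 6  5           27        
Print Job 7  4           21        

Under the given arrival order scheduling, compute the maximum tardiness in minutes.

FIFO (arrival order): Print Job 1 Print Job 2 Print Job 3 Print Job 4 Print Job 5 Print Job 6 Print Job 7.
Print Job 1: 0→12, due 22, tardiness 0
Print Job 2: 12→19, due 28, tardiness 0
Print Job 3: 19→32, due 29, tardiness 3
Print Job 4: 32→35, due 30, tardiness 5
Print Job 5: 35→51, due 19, tardiness 32
Print Job 6: 51→56, due 27, tardiness 29
Print Job 7: 56→60, due 21, tardiness 39
Maximum = 39.

39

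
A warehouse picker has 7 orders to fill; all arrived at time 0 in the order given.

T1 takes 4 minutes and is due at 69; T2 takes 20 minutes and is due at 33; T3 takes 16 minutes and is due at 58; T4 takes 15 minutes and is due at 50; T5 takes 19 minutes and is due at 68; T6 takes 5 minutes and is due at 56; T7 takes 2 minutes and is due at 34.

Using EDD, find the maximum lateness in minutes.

EDD (increasing due date): T2 T7 T4 T6 T3 T5 T1.
T2: 0→20, due 33, lateness -13
T7: 20→22, due 34, lateness -12
T4: 22→37, due 50, lateness -13
T6: 37→42, due 56, lateness -14
T3: 42→58, due 58, lateness 0
T5: 58→77, due 68, lateness 9
T1: 77→81, due 69, lateness 12
Maximum = 12.

12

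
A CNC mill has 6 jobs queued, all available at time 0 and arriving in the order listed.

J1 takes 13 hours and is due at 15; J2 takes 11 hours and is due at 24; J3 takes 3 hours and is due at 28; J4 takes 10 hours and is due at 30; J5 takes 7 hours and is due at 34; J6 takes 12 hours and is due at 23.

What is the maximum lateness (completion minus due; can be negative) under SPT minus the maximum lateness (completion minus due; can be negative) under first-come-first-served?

SPT (increasing processing time): J3 J5 J4 J2 J6 J1.
J3: 0→3, due 28, lateness -25
J5: 3→10, due 34, lateness -24
J4: 10→20, due 30, lateness -10
J2: 20→31, due 24, lateness 7
J6: 31→43, due 23, lateness 20
J1: 43→56, due 15, lateness 41
Maximum = 41.
FIFO (arrival order): J1 J2 J3 J4 J5 J6.
J1: 0→13, due 15, lateness -2
J2: 13→24, due 24, lateness 0
J3: 24→27, due 28, lateness -1
J4: 27→37, due 30, lateness 7
J5: 37→44, due 34, lateness 10
J6: 44→56, due 23, lateness 33
Maximum = 33.
Difference = 41 − 33 = 8.

8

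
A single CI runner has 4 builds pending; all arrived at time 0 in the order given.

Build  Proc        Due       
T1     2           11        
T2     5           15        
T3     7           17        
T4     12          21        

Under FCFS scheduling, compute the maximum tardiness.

5

FIFO (arrival order): T1 T2 T3 T4.
T1: 0→2, due 11, tardiness 0
T2: 2→7, due 15, tardiness 0
T3: 7→14, due 17, tardiness 0
T4: 14→26, due 21, tardiness 5
Maximum = 5.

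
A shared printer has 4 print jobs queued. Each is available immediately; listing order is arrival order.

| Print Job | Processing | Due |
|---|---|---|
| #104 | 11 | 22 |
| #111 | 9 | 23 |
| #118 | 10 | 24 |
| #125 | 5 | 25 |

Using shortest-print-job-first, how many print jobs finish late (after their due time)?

1

SPT (increasing processing time): #125 #111 #118 #104.
#125: 0→5, due 25, tardiness 0
#111: 5→14, due 23, tardiness 0
#118: 14→24, due 24, tardiness 0
#104: 24→35, due 22, tardiness 13
Late print jobs: 1.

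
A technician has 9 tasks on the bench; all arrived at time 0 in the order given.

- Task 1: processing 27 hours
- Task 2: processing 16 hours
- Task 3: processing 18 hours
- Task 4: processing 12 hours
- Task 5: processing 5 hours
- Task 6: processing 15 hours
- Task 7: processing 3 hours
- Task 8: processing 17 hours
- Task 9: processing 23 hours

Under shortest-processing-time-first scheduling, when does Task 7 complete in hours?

3

SPT (increasing processing time): Task 7 Task 5 Task 4 Task 6 Task 2 Task 8 Task 3 Task 9 Task 1.
Task 7: 0→3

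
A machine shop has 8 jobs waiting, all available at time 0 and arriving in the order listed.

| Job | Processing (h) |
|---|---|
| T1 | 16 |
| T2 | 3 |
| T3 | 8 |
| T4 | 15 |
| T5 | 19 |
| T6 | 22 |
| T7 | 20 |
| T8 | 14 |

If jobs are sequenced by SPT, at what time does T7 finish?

95

SPT (increasing processing time): T2 T3 T8 T4 T1 T5 T7 T6.
T2: 0→3
T3: 3→11
T8: 11→25
T4: 25→40
T1: 40→56
T5: 56→75
T7: 75→95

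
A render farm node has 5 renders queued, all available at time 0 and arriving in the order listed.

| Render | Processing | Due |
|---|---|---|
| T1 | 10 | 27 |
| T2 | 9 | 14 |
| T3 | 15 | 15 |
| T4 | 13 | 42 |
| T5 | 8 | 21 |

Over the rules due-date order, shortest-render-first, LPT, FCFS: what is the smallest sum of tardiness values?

EDD (increasing due date): T2 T3 T5 T1 T4.
T2: 0→9, due 14, tardiness 0
T3: 9→24, due 15, tardiness 9
T5: 24→32, due 21, tardiness 11
T1: 32→42, due 27, tardiness 15
T4: 42→55, due 42, tardiness 13
Sum = 0+9+11+15+13 = 48.
SPT (increasing processing time): T5 T2 T1 T4 T3.
T5: 0→8, due 21, tardiness 0
T2: 8→17, due 14, tardiness 3
T1: 17→27, due 27, tardiness 0
T4: 27→40, due 42, tardiness 0
T3: 40→55, due 15, tardiness 40
Sum = 0+3+0+0+40 = 43.
LPT (decreasing processing time): T3 T4 T1 T2 T5.
T3: 0→15, due 15, tardiness 0
T4: 15→28, due 42, tardiness 0
T1: 28→38, due 27, tardiness 11
T2: 38→47, due 14, tardiness 33
T5: 47→55, due 21, tardiness 34
Sum = 0+0+11+33+34 = 78.
FIFO (arrival order): T1 T2 T3 T4 T5.
T1: 0→10, due 27, tardiness 0
T2: 10→19, due 14, tardiness 5
T3: 19→34, due 15, tardiness 19
T4: 34→47, due 42, tardiness 5
T5: 47→55, due 21, tardiness 34
Sum = 0+5+19+5+34 = 63.
EDD 48, SPT 43, LPT 78, FIFO 63 → minimum 43.

43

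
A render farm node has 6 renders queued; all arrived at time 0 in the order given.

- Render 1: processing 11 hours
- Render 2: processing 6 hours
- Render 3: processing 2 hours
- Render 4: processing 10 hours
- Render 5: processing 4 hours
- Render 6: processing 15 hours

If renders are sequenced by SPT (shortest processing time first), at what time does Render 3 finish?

2

SPT (increasing processing time): Render 3 Render 5 Render 2 Render 4 Render 1 Render 6.
Render 3: 0→2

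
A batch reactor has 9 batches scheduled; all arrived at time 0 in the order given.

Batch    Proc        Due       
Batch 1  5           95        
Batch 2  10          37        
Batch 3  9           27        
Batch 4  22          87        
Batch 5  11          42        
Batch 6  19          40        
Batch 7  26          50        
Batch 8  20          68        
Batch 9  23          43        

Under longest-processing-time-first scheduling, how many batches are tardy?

7

LPT (decreasing processing time): Batch 7 Batch 9 Batch 4 Batch 8 Batch 6 Batch 5 Batch 2 Batch 3 Batch 1.
Batch 7: 0→26, due 50, tardiness 0
Batch 9: 26→49, due 43, tardiness 6
Batch 4: 49→71, due 87, tardiness 0
Batch 8: 71→91, due 68, tardiness 23
Batch 6: 91→110, due 40, tardiness 70
Batch 5: 110→121, due 42, tardiness 79
Batch 2: 121→131, due 37, tardiness 94
Batch 3: 131→140, due 27, tardiness 113
Batch 1: 140→145, due 95, tardiness 50
Late batches: 7.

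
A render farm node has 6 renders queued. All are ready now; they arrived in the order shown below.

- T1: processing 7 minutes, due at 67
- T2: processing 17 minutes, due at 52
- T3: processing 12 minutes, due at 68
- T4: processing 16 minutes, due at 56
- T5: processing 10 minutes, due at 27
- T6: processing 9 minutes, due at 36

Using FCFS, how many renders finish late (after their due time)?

2

FIFO (arrival order): T1 T2 T3 T4 T5 T6.
T1: 0→7, due 67, tardiness 0
T2: 7→24, due 52, tardiness 0
T3: 24→36, due 68, tardiness 0
T4: 36→52, due 56, tardiness 0
T5: 52→62, due 27, tardiness 35
T6: 62→71, due 36, tardiness 35
Late renders: 2.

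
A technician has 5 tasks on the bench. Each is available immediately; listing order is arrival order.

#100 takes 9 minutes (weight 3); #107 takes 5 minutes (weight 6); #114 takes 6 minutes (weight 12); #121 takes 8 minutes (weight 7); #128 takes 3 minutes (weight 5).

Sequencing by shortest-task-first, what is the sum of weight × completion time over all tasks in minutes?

478

SPT (increasing processing time): #128 #107 #114 #121 #100.
#128: finishes 3, weight 5, w·C = 15
#107: finishes 8, weight 6, w·C = 48
#114: finishes 14, weight 12, w·C = 168
#121: finishes 22, weight 7, w·C = 154
#100: finishes 31, weight 3, w·C = 93
Sum = 15+48+168+154+93 = 478.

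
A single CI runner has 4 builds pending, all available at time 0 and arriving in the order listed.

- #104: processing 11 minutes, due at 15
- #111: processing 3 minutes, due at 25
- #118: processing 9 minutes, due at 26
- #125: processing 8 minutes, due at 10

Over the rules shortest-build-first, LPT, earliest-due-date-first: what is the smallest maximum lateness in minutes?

SPT (increasing processing time): #111 #125 #118 #104.
#111: 0→3, due 25, lateness -22
#125: 3→11, due 10, lateness 1
#118: 11→20, due 26, lateness -6
#104: 20→31, due 15, lateness 16
Maximum = 16.
LPT (decreasing processing time): #104 #118 #125 #111.
#104: 0→11, due 15, lateness -4
#118: 11→20, due 26, lateness -6
#125: 20→28, due 10, lateness 18
#111: 28→31, due 25, lateness 6
Maximum = 18.
EDD (increasing due date): #125 #104 #111 #118.
#125: 0→8, due 10, lateness -2
#104: 8→19, due 15, lateness 4
#111: 19→22, due 25, lateness -3
#118: 22→31, due 26, lateness 5
Maximum = 5.
SPT 16, LPT 18, EDD 5 → minimum 5.

5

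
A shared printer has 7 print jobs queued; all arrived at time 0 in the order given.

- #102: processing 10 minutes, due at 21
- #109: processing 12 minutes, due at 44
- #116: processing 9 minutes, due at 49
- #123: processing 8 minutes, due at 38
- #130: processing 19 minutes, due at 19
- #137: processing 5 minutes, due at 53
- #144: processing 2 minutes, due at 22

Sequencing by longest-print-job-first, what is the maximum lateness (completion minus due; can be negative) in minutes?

LPT (decreasing processing time): #130 #109 #102 #116 #123 #137 #144.
#130: 0→19, due 19, lateness 0
#109: 19→31, due 44, lateness -13
#102: 31→41, due 21, lateness 20
#116: 41→50, due 49, lateness 1
#123: 50→58, due 38, lateness 20
#137: 58→63, due 53, lateness 10
#144: 63→65, due 22, lateness 43
Maximum = 43.

43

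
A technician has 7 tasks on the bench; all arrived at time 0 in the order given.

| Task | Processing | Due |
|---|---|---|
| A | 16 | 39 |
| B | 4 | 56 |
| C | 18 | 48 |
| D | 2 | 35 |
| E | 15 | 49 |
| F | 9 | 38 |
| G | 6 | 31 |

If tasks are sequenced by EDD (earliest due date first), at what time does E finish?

66

EDD (increasing due date): G D F A C E B.
G: 0→6
D: 6→8
F: 8→17
A: 17→33
C: 33→51
E: 51→66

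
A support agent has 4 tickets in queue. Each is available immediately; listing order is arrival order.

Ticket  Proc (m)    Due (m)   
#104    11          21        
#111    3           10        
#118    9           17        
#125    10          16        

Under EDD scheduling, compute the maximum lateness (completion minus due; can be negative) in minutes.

12

EDD (increasing due date): #111 #125 #118 #104.
#111: 0→3, due 10, lateness -7
#125: 3→13, due 16, lateness -3
#118: 13→22, due 17, lateness 5
#104: 22→33, due 21, lateness 12
Maximum = 12.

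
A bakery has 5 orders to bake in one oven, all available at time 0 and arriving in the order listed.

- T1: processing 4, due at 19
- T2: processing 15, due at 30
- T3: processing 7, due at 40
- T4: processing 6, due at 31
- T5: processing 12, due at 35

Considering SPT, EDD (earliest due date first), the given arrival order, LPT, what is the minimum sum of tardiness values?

6

SPT (increasing processing time): T1 T4 T3 T5 T2.
T1: 0→4, due 19, tardiness 0
T4: 4→10, due 31, tardiness 0
T3: 10→17, due 40, tardiness 0
T5: 17→29, due 35, tardiness 0
T2: 29→44, due 30, tardiness 14
Sum = 0+0+0+0+14 = 14.
EDD (increasing due date): T1 T2 T4 T5 T3.
T1: 0→4, due 19, tardiness 0
T2: 4→19, due 30, tardiness 0
T4: 19→25, due 31, tardiness 0
T5: 25→37, due 35, tardiness 2
T3: 37→44, due 40, tardiness 4
Sum = 0+0+0+2+4 = 6.
FIFO (arrival order): T1 T2 T3 T4 T5.
T1: 0→4, due 19, tardiness 0
T2: 4→19, due 30, tardiness 0
T3: 19→26, due 40, tardiness 0
T4: 26→32, due 31, tardiness 1
T5: 32→44, due 35, tardiness 9
Sum = 0+0+0+1+9 = 10.
LPT (decreasing processing time): T2 T5 T3 T4 T1.
T2: 0→15, due 30, tardiness 0
T5: 15→27, due 35, tardiness 0
T3: 27→34, due 40, tardiness 0
T4: 34→40, due 31, tardiness 9
T1: 40→44, due 19, tardiness 25
Sum = 0+0+0+9+25 = 34.
SPT 14, EDD 6, FIFO 10, LPT 34 → minimum 6.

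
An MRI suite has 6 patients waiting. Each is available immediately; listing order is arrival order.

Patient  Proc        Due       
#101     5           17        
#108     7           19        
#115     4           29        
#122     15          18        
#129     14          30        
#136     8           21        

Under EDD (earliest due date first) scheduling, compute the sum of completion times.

179

EDD (increasing due date): #101 #122 #108 #136 #115 #129.
#101: 0→5
#122: 5→20
#108: 20→27
#136: 27→35
#115: 35→39
#129: 39→53
Sum = 5+20+27+35+39+53 = 179.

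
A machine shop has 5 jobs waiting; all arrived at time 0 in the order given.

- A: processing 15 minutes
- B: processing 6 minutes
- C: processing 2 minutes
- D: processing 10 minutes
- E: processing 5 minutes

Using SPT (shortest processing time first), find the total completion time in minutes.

83

SPT (increasing processing time): C E B D A.
C: 0→2
E: 2→7
B: 7→13
D: 13→23
A: 23→38
Sum = 2+7+13+23+38 = 83.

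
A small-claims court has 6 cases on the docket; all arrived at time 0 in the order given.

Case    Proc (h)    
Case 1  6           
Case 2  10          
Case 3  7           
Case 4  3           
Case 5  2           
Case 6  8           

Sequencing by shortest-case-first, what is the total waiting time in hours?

SPT (increasing processing time): Case 5 Case 4 Case 1 Case 3 Case 6 Case 2.
Case 5: waits 0, runs 0→2
Case 4: waits 2, runs 2→5
Case 1: waits 5, runs 5→11
Case 3: waits 11, runs 11→18
Case 6: waits 18, runs 18→26
Case 2: waits 26, runs 26→36
Sum = 0+2+5+11+18+26 = 62.

62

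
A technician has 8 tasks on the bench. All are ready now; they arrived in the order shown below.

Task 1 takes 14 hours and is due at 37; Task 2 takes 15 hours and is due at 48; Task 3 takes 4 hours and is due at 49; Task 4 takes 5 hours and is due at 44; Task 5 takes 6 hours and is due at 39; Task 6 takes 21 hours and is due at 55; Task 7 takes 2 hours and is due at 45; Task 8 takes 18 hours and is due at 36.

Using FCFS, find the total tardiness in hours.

FIFO (arrival order): Task 1 Task 2 Task 3 Task 4 Task 5 Task 6 Task 7 Task 8.
Task 1: 0→14, due 37, tardiness 0
Task 2: 14→29, due 48, tardiness 0
Task 3: 29→33, due 49, tardiness 0
Task 4: 33→38, due 44, tardiness 0
Task 5: 38→44, due 39, tardiness 5
Task 6: 44→65, due 55, tardiness 10
Task 7: 65→67, due 45, tardiness 22
Task 8: 67→85, due 36, tardiness 49
Sum = 0+0+0+0+5+10+22+49 = 86.

86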